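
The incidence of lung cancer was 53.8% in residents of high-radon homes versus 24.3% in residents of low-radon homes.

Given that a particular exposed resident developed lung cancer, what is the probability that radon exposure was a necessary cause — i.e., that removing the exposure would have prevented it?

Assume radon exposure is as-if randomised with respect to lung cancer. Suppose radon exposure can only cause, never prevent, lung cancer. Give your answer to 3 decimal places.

PN ≈ 0.548

p₁ = 0.538, p₀ = 0.243.
Under exogeneity and monotonicity, PN = (p₁ − p₀) / p₁.
PN = (0.538 − 0.243) / 0.538 = 0.295 / 0.538 ≈ 0.5483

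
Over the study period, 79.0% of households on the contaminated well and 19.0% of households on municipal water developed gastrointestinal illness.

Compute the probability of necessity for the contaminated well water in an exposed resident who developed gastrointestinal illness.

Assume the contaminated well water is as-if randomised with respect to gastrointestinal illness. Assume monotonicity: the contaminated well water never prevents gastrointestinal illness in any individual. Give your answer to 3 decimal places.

PN ≈ 0.759

p₁ = 0.79, p₀ = 0.19.
Under exogeneity and monotonicity, PN = (p₁ − p₀) / p₁.
PN = (0.79 − 0.19) / 0.79 = 0.6 / 0.79 ≈ 0.7595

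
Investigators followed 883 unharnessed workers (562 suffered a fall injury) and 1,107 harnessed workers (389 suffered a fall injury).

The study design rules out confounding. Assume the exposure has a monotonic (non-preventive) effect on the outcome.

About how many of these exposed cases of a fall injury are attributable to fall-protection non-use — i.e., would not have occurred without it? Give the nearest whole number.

about 252 cases

p₁ = P(outcome | exposed) = 562/883 = 0.63647
p₀ = P(outcome | unexposed) = 389/1107 = 0.3514
PN = (p₁ − p₀)/p₁ = (0.63647 − 0.3514) / 0.63647 ≈ 0.44789.
Attributable cases ≈ PN × (exposed cases) = 0.44789 × 562 ≈ 251.71.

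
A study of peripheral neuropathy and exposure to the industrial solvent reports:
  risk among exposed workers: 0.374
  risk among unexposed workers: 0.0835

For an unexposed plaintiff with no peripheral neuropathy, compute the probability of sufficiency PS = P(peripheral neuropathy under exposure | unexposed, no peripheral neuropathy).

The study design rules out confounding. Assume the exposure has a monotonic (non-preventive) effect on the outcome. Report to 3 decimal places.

Let p₁ = 0.374, p₀ = 0.0835.
Under exogeneity and monotonicity, PS = (p₁ − p₀) / (1 − p₀).
PS = (0.374 − 0.0835) / (1 − 0.0835) = 0.2905 / 0.9165 ≈ 0.3170

PS ≈ 0.317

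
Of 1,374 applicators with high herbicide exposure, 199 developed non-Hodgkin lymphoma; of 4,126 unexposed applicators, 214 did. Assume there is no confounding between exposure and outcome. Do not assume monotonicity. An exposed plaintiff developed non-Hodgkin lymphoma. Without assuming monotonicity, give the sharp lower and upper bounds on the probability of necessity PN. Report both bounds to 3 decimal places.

0.642 ≤ PN ≤ 1.000

p₁ = P(outcome | exposed) = 199/1374 = 0.14483
p₀ = P(outcome | unexposed) = 214/4126 = 0.051866
Under exogeneity alone the bounds on PN are max{0,(p₁−p₀)/p₁} ≤ PN ≤ min{1,(1−p₀)/p₁}.
  lower = (p₁ − p₀)/p₁ = 0.092966 / 0.14483 ≈ 0.6419
  upper = min{1, (1 − p₀)/p₁} = 0.94813 / 0.14483 ≈ 6.5464 → capped at 1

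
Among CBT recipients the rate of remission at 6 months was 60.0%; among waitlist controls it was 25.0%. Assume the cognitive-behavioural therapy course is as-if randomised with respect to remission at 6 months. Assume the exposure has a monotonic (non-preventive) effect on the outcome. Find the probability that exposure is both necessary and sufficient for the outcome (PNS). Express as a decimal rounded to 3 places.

PNS ≈ 0.350

p₁ = 0.6, p₀ = 0.25.
Under exogeneity and monotonicity, PNS = p₁ − p₀.
PNS = 0.6 − 0.25 = 0.35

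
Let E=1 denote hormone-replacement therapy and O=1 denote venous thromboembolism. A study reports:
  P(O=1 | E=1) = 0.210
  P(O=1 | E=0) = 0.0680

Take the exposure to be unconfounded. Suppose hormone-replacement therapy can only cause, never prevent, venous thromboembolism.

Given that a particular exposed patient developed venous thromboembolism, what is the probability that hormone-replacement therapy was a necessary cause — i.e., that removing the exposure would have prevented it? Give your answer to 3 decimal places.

PN ≈ 0.676

Let p₁ = 0.21, p₀ = 0.068.
Under exogeneity and monotonicity, PN = (p₁ − p₀) / p₁.
PN = (0.21 − 0.068) / 0.21 = 0.142 / 0.21 ≈ 0.6762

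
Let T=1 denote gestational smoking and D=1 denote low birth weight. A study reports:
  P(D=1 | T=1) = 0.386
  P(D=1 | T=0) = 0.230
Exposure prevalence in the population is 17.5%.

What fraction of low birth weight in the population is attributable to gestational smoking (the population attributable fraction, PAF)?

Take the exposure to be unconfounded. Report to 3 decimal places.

PAF ≈ 0.106

Let p₁ = 0.386, p₀ = 0.23.
Overall risk P(Y=1) = π·p₁ + (1−π)·p₀ = 0.175×0.386 + 0.825×0.23 = 0.2573.
Under exogeneity, PAF = [P(Y=1) − p₀] / P(Y=1).
PAF = (0.2573 − 0.23) / 0.2573 ≈ 0.1061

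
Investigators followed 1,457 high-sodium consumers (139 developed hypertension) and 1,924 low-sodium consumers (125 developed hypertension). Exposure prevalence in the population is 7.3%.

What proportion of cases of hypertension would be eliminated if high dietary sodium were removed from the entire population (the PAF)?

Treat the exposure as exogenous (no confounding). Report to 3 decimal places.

p₁ = P(outcome | exposed) = 139/1457 = 0.095402
p₀ = P(outcome | unexposed) = 125/1924 = 0.064969
Overall risk P(Y=1) = π·p₁ + (1−π)·p₀ = 0.073×0.095402 + 0.927×0.064969 = 0.06719.
Under exogeneity, PAF = [P(Y=1) − p₀] / P(Y=1).
PAF = (0.06719 − 0.064969) / 0.06719 ≈ 0.0331

PAF ≈ 0.033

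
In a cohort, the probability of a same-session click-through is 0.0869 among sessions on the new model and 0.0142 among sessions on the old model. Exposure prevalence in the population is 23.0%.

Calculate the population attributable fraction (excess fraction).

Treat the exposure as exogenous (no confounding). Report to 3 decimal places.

Let p₁ = 0.0869, p₀ = 0.0142.
Overall risk P(Y=1) = π·p₁ + (1−π)·p₀ = 0.23×0.0869 + 0.77×0.0142 = 0.030921.
Under exogeneity, PAF = [P(Y=1) − p₀] / P(Y=1).
PAF = (0.030921 − 0.0142) / 0.030921 ≈ 0.5408

PAF ≈ 0.541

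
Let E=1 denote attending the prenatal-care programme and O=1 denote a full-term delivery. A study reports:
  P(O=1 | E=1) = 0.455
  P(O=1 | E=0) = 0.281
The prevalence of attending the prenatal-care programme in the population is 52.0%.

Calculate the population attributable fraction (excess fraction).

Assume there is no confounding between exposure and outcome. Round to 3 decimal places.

PAF ≈ 0.244

Let p₁ = 0.455, p₀ = 0.281.
Overall risk P(Y=1) = π·p₁ + (1−π)·p₀ = 0.52×0.455 + 0.48×0.281 = 0.37148.
Under exogeneity, PAF = [P(Y=1) − p₀] / P(Y=1).
PAF = (0.37148 − 0.281) / 0.37148 ≈ 0.2436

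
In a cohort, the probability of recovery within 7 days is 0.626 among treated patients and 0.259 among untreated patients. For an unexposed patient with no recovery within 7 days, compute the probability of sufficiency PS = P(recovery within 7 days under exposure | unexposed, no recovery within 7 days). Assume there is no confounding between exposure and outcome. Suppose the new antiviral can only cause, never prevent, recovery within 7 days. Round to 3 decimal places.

PS ≈ 0.495

Let p₁ = 0.626, p₀ = 0.259.
Under exogeneity and monotonicity, PS = (p₁ − p₀) / (1 − p₀).
PS = (0.626 − 0.259) / (1 − 0.259) = 0.367 / 0.741 ≈ 0.4953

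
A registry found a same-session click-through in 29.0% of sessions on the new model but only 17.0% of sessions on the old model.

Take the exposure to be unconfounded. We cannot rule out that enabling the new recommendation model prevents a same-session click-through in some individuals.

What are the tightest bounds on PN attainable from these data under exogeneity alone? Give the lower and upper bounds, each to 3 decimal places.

p₁ = 0.29, p₀ = 0.17.
Under exogeneity alone the bounds on PN are max{0,(p₁−p₀)/p₁} ≤ PN ≤ min{1,(1−p₀)/p₁}.
  lower = (p₁ − p₀)/p₁ = 0.12 / 0.29 ≈ 0.4138
  upper = min{1, (1 − p₀)/p₁} = 0.83 / 0.29 ≈ 2.8621 → capped at 1

0.414 ≤ PN ≤ 1.000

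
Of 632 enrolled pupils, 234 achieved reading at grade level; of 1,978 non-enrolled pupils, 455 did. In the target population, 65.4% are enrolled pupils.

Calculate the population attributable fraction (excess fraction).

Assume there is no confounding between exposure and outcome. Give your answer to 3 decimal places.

PAF ≈ 0.285

p₁ = P(outcome | exposed) = 234/632 = 0.37025
p₀ = P(outcome | unexposed) = 455/1978 = 0.23003
Overall risk P(Y=1) = π·p₁ + (1−π)·p₀ = 0.654×0.37025 + 0.346×0.23003 = 0.32174.
Under exogeneity, PAF = [P(Y=1) − p₀] / P(Y=1).
PAF = (0.32174 − 0.23003) / 0.32174 ≈ 0.2850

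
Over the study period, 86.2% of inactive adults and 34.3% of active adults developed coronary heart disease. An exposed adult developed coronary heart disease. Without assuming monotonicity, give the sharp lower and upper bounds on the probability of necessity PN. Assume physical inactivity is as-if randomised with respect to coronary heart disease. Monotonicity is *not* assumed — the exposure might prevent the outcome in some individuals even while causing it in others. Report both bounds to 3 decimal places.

p₁ = 0.862, p₀ = 0.343.
Under exogeneity alone the bounds on PN are max{0,(p₁−p₀)/p₁} ≤ PN ≤ min{1,(1−p₀)/p₁}.
  lower = (p₁ − p₀)/p₁ = 0.519 / 0.862 ≈ 0.6021
  upper = min{1, (1 − p₀)/p₁} = 0.657 / 0.862 ≈ 0.7622

0.602 ≤ PN ≤ 0.762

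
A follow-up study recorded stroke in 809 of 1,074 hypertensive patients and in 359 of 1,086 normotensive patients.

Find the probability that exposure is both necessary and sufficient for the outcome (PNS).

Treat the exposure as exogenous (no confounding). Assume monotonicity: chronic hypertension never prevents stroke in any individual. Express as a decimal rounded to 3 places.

PNS ≈ 0.423

p₁ = P(outcome | exposed) = 809/1074 = 0.75326
p₀ = P(outcome | unexposed) = 359/1086 = 0.33057
Under exogeneity and monotonicity, PNS = p₁ − p₀.
PNS = 0.75326 − 0.33057 = 0.42269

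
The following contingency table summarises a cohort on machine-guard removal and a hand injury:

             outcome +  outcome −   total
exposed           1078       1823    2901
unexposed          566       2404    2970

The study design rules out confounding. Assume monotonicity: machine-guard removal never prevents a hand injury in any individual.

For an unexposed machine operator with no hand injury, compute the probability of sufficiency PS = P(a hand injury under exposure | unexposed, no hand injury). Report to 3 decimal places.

p₁ = P(outcome | exposed) = 1078/2901 = 0.3716
p₀ = P(outcome | unexposed) = 566/2970 = 0.19057
Under exogeneity and monotonicity, PS = (p₁ − p₀) / (1 − p₀).
PS = (0.3716 − 0.19057) / (1 − 0.19057) = 0.18102 / 0.80943 ≈ 0.2236

PS ≈ 0.224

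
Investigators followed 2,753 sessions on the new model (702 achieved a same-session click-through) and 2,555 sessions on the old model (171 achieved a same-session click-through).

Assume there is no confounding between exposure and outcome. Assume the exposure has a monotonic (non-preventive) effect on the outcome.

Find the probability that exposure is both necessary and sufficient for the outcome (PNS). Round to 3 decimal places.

PNS ≈ 0.188

p₁ = P(outcome | exposed) = 702/2753 = 0.25499
p₀ = P(outcome | unexposed) = 171/2555 = 0.066928
Under exogeneity and monotonicity, PNS = p₁ − p₀.
PNS = 0.25499 − 0.066928 = 0.18807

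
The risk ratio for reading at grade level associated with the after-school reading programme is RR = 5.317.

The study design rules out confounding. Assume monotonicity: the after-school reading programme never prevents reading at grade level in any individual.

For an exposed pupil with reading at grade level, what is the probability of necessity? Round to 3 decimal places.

PN ≈ 0.812

Under exogeneity and monotonicity, PN = (RR − 1) / RR = 1 − 1/RR.
PN = (5.317 − 1) / 5.317 = 4.317 / 5.317 ≈ 0.8119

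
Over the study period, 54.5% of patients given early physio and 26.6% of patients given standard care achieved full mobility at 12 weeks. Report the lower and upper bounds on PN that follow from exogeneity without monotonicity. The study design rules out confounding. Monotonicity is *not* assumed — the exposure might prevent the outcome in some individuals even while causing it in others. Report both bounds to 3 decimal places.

p₁ = 0.545, p₀ = 0.266.
Under exogeneity alone the bounds on PN are max{0,(p₁−p₀)/p₁} ≤ PN ≤ min{1,(1−p₀)/p₁}.
  lower = (p₁ − p₀)/p₁ = 0.279 / 0.545 ≈ 0.5119
  upper = min{1, (1 − p₀)/p₁} = 0.734 / 0.545 ≈ 1.3468 → capped at 1

0.512 ≤ PN ≤ 1.000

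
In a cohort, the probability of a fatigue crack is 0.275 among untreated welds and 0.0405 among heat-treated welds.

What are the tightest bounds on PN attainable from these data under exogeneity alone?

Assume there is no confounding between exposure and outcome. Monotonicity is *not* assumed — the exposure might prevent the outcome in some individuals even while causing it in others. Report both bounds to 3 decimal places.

0.853 ≤ PN ≤ 1.000

Let p₁ = 0.275, p₀ = 0.0405.
Under exogeneity alone the bounds on PN are max{0,(p₁−p₀)/p₁} ≤ PN ≤ min{1,(1−p₀)/p₁}.
  lower = (p₁ − p₀)/p₁ = 0.2345 / 0.275 ≈ 0.8527
  upper = min{1, (1 − p₀)/p₁} = 0.9595 / 0.275 ≈ 3.4891 → capped at 1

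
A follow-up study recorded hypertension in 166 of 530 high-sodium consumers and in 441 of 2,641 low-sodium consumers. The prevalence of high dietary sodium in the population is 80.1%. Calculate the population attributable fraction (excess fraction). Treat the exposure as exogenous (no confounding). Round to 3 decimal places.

p₁ = P(outcome | exposed) = 166/530 = 0.31321
p₀ = P(outcome | unexposed) = 441/2641 = 0.16698
Overall risk P(Y=1) = π·p₁ + (1−π)·p₀ = 0.801×0.31321 + 0.199×0.16698 = 0.28411.
Under exogeneity, PAF = [P(Y=1) − p₀] / P(Y=1).
PAF = (0.28411 − 0.16698) / 0.28411 ≈ 0.4123

PAF ≈ 0.412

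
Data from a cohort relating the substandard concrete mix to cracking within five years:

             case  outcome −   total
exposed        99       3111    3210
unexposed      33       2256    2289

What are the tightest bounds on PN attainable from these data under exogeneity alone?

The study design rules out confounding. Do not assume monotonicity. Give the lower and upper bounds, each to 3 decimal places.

p₁ = P(outcome | exposed) = 99/3210 = 0.030841
p₀ = P(outcome | unexposed) = 33/2289 = 0.014417
Under exogeneity alone the bounds on PN are max{0,(p₁−p₀)/p₁} ≤ PN ≤ min{1,(1−p₀)/p₁}.
  lower = (p₁ − p₀)/p₁ = 0.016424 / 0.030841 ≈ 0.5325
  upper = min{1, (1 − p₀)/p₁} = 0.98558 / 0.030841 ≈ 31.9568 → capped at 1

0.533 ≤ PN ≤ 1.000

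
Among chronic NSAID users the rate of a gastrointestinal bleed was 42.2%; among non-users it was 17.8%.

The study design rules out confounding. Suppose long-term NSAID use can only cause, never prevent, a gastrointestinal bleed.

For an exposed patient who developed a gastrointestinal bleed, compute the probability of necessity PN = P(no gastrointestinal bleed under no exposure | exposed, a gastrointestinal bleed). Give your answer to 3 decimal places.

PN ≈ 0.578

p₁ = 0.422, p₀ = 0.178.
Under exogeneity and monotonicity, PN = (p₁ − p₀) / p₁.
PN = (0.422 − 0.178) / 0.422 = 0.244 / 0.422 ≈ 0.5782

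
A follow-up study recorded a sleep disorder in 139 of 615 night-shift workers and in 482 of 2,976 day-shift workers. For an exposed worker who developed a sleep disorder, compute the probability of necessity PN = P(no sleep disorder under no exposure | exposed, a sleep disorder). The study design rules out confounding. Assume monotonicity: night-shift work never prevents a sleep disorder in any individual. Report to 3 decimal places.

p₁ = P(outcome | exposed) = 139/615 = 0.22602
p₀ = P(outcome | unexposed) = 482/2976 = 0.16196
Under exogeneity and monotonicity, PN = (p₁ − p₀) / p₁.
PN = (0.22602 − 0.16196) / 0.22602 = 0.064054 / 0.22602 ≈ 0.2834

PN ≈ 0.283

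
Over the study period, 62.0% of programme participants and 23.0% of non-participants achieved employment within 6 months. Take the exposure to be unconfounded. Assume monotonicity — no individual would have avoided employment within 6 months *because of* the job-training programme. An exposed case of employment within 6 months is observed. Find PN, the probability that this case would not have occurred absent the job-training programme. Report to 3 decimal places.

PN ≈ 0.629

p₁ = 0.62, p₀ = 0.23.
Under exogeneity and monotonicity, PN = (p₁ − p₀) / p₁.
PN = (0.62 − 0.23) / 0.62 = 0.39 / 0.62 ≈ 0.6290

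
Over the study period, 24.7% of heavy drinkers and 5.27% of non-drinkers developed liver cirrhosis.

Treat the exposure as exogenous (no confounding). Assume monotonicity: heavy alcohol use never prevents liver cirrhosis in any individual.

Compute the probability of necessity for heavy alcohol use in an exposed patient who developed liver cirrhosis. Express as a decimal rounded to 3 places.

p₁ = 0.247, p₀ = 0.0527.
Under exogeneity and monotonicity, PN = (p₁ − p₀) / p₁.
PN = (0.247 − 0.0527) / 0.247 = 0.1943 / 0.247 ≈ 0.7866

PN ≈ 0.787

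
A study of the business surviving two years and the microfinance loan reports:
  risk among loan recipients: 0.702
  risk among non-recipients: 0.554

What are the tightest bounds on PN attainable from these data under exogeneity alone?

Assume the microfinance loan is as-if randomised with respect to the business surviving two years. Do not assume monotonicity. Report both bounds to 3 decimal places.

0.211 ≤ PN ≤ 0.635

Let p₁ = 0.702, p₀ = 0.554.
Under exogeneity alone the bounds on PN are max{0,(p₁−p₀)/p₁} ≤ PN ≤ min{1,(1−p₀)/p₁}.
  lower = (p₁ − p₀)/p₁ = 0.148 / 0.702 ≈ 0.2108
  upper = min{1, (1 − p₀)/p₁} = 0.446 / 0.702 ≈ 0.6353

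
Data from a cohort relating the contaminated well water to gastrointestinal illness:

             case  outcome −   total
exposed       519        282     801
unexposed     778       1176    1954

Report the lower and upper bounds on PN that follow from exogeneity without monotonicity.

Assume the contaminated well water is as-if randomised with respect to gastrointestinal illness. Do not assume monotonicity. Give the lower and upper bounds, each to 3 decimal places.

0.386 ≤ PN ≤ 0.929

p₁ = P(outcome | exposed) = 519/801 = 0.64794
p₀ = P(outcome | unexposed) = 778/1954 = 0.39816
Under exogeneity alone the bounds on PN are max{0,(p₁−p₀)/p₁} ≤ PN ≤ min{1,(1−p₀)/p₁}.
  lower = (p₁ − p₀)/p₁ = 0.24978 / 0.64794 ≈ 0.3855
  upper = min{1, (1 − p₀)/p₁} = 0.60184 / 0.64794 ≈ 0.9289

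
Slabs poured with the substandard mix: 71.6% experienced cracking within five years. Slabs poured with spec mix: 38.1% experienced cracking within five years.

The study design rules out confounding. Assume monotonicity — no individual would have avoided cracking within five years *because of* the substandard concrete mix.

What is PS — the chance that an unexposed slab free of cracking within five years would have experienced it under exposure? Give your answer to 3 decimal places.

p₁ = 0.716, p₀ = 0.381.
Under exogeneity and monotonicity, PS = (p₁ − p₀) / (1 − p₀).
PS = (0.716 − 0.381) / (1 − 0.381) = 0.335 / 0.619 ≈ 0.5412

PS ≈ 0.541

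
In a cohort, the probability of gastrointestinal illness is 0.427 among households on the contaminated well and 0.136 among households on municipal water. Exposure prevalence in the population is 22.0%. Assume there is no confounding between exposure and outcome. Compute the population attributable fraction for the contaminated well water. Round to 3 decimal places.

Let p₁ = 0.427, p₀ = 0.136.
Overall risk P(Y=1) = π·p₁ + (1−π)·p₀ = 0.22×0.427 + 0.78×0.136 = 0.20002.
Under exogeneity, PAF = [P(Y=1) − p₀] / P(Y=1).
PAF = (0.20002 − 0.136) / 0.20002 ≈ 0.3201

PAF ≈ 0.320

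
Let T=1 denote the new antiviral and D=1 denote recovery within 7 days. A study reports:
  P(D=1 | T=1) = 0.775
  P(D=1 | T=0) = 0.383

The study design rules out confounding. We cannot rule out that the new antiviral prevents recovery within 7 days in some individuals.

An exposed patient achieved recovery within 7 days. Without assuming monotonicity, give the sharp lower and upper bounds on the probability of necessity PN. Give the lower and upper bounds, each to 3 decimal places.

Let p₁ = 0.775, p₀ = 0.383.
Under exogeneity alone the bounds on PN are max{0,(p₁−p₀)/p₁} ≤ PN ≤ min{1,(1−p₀)/p₁}.
  lower = (p₁ − p₀)/p₁ = 0.392 / 0.775 ≈ 0.5058
  upper = min{1, (1 − p₀)/p₁} = 0.617 / 0.775 ≈ 0.7961

0.506 ≤ PN ≤ 0.796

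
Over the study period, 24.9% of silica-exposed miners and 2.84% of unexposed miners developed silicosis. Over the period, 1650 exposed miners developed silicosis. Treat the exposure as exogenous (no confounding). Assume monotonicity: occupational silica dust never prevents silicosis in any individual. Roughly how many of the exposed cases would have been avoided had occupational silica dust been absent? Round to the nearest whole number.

about 1462 cases

p₁ = 0.249, p₀ = 0.0284.
PN = (p₁ − p₀)/p₁ = (0.249 − 0.0284) / 0.249 ≈ 0.88594.
Attributable cases ≈ PN × (exposed cases) = 0.88594 × 1650 ≈ 1461.81.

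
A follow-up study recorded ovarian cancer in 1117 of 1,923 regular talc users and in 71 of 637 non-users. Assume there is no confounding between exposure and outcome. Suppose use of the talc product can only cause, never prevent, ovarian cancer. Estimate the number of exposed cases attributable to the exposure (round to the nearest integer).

p₁ = P(outcome | exposed) = 1117/1923 = 0.58086
p₀ = P(outcome | unexposed) = 71/637 = 0.11146
PN = (p₁ − p₀)/p₁ = (0.58086 − 0.11146) / 0.58086 ≈ 0.80811.
Attributable cases ≈ PN × (exposed cases) = 0.80811 × 1117 ≈ 902.66.

about 903 cases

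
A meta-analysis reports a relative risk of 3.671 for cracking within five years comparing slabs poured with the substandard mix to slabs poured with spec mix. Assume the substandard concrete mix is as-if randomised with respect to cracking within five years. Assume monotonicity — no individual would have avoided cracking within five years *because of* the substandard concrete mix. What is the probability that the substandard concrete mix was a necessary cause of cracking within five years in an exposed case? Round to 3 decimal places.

PN ≈ 0.728

Under exogeneity and monotonicity, PN = (RR − 1) / RR = 1 − 1/RR.
PN = (3.671 − 1) / 3.671 = 2.671 / 3.671 ≈ 0.7276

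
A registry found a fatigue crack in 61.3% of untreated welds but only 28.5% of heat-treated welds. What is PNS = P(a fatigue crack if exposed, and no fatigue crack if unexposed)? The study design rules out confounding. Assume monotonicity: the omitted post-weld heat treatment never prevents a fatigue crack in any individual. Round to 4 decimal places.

PNS ≈ 0.3280

p₁ = 0.613, p₀ = 0.285.
Under exogeneity and monotonicity, PNS = p₁ − p₀.
PNS = 0.613 − 0.285 = 0.328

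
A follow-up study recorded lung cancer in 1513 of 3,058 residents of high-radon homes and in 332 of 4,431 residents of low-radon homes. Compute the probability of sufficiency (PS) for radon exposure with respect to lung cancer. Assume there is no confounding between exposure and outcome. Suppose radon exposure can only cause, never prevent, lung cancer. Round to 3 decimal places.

PS ≈ 0.454

p₁ = P(outcome | exposed) = 1513/3058 = 0.49477
p₀ = P(outcome | unexposed) = 332/4431 = 0.074927
Under exogeneity and monotonicity, PS = (p₁ − p₀) / (1 − p₀).
PS = (0.49477 − 0.074927) / (1 − 0.074927) = 0.41984 / 0.92507 ≈ 0.4538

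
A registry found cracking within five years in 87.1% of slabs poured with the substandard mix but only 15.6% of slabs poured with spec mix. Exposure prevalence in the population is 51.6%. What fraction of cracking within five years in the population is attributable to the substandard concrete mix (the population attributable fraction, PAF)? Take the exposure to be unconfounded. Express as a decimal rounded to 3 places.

p₁ = 0.871, p₀ = 0.156.
Overall risk P(Y=1) = π·p₁ + (1−π)·p₀ = 0.516×0.871 + 0.484×0.156 = 0.52494.
Under exogeneity, PAF = [P(Y=1) − p₀] / P(Y=1).
PAF = (0.52494 − 0.156) / 0.52494 ≈ 0.7028

PAF ≈ 0.703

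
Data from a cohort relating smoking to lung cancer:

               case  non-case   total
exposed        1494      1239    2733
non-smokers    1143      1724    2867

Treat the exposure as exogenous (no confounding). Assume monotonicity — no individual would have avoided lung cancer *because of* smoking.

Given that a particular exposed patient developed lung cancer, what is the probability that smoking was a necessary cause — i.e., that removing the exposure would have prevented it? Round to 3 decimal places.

PN ≈ 0.271

p₁ = P(outcome | exposed) = 1494/2733 = 0.54665
p₀ = P(outcome | unexposed) = 1143/2867 = 0.39867
Under exogeneity and monotonicity, PN = (p₁ − p₀)/p₁.
PN = (0.54665 − 0.39867) / 0.54665 ≈ 0.2707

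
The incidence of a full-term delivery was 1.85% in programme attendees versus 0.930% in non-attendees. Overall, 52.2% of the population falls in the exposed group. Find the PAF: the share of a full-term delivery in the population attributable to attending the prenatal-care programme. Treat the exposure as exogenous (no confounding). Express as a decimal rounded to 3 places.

PAF ≈ 0.341

p₁ = 0.0185, p₀ = 0.0093.
Overall risk P(Y=1) = π·p₁ + (1−π)·p₀ = 0.522×0.0185 + 0.478×0.0093 = 0.014102.
Under exogeneity, PAF = [P(Y=1) − p₀] / P(Y=1).
PAF = (0.014102 − 0.0093) / 0.014102 ≈ 0.3405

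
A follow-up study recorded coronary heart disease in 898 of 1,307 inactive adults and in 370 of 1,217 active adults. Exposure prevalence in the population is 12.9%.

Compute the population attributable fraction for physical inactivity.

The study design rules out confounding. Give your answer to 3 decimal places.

p₁ = P(outcome | exposed) = 898/1307 = 0.68707
p₀ = P(outcome | unexposed) = 370/1217 = 0.30403
Overall risk P(Y=1) = π·p₁ + (1−π)·p₀ = 0.129×0.68707 + 0.871×0.30403 = 0.35344.
Under exogeneity, PAF = [P(Y=1) − p₀] / P(Y=1).
PAF = (0.35344 − 0.30403) / 0.35344 ≈ 0.1398

PAF ≈ 0.140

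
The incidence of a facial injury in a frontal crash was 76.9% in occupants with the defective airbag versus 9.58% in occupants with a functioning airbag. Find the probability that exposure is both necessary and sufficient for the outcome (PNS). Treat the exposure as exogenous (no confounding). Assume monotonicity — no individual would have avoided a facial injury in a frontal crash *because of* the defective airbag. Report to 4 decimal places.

p₁ = 0.769, p₀ = 0.0958.
Under exogeneity and monotonicity, PNS = p₁ − p₀.
PNS = 0.769 − 0.0958 = 0.6732

PNS ≈ 0.6732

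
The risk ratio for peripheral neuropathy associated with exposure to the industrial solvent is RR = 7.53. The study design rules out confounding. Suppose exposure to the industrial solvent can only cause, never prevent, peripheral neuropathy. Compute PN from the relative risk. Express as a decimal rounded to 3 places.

Under exogeneity and monotonicity, PN = (RR − 1) / RR = 1 − 1/RR.
PN = (7.53 − 1) / 7.53 = 6.53 / 7.53 ≈ 0.8672

PN ≈ 0.867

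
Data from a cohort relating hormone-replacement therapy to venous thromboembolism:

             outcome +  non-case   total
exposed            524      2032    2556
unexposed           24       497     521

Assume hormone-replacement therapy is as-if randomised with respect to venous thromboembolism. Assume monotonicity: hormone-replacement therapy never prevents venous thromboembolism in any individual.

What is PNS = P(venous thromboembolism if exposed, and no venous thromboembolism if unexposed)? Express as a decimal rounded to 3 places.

PNS ≈ 0.159

p₁ = P(outcome | exposed) = 524/2556 = 0.20501
p₀ = P(outcome | unexposed) = 24/521 = 0.046065
Under exogeneity and monotonicity, PNS = p₁ − p₀.
PNS = 0.20501 − 0.046065 = 0.15894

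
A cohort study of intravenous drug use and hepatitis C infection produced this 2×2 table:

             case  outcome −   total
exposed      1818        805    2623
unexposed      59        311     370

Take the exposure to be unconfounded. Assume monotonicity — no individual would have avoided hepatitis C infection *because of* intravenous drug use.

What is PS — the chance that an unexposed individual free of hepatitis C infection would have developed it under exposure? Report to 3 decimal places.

p₁ = P(outcome | exposed) = 1818/2623 = 0.6931
p₀ = P(outcome | unexposed) = 59/370 = 0.15946
Under exogeneity and monotonicity, PS = (p₁ − p₀)/(1 − p₀).
PS = (0.6931 − 0.15946) / 0.84054 ≈ 0.6349

PS ≈ 0.635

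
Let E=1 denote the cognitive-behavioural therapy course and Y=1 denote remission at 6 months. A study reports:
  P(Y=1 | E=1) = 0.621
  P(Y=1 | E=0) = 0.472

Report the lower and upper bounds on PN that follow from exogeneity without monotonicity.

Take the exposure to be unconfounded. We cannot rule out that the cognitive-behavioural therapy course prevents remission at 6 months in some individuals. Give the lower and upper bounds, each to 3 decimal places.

Let p₁ = 0.621, p₀ = 0.472.
Under exogeneity alone the bounds on PN are max{0,(p₁−p₀)/p₁} ≤ PN ≤ min{1,(1−p₀)/p₁}.
  lower = (p₁ − p₀)/p₁ = 0.149 / 0.621 ≈ 0.2399
  upper = min{1, (1 − p₀)/p₁} = 0.528 / 0.621 ≈ 0.8502

0.240 ≤ PN ≤ 0.850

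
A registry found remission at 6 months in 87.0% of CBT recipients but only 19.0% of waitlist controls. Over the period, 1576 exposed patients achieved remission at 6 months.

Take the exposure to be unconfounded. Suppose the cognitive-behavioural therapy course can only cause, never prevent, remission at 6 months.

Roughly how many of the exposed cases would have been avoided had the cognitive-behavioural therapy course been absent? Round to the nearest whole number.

about 1232 cases

p₁ = 0.87, p₀ = 0.19.
PN = (p₁ − p₀)/p₁ = (0.87 − 0.19) / 0.87 ≈ 0.78161.
Attributable cases ≈ PN × (exposed cases) = 0.78161 × 1576 ≈ 1231.82.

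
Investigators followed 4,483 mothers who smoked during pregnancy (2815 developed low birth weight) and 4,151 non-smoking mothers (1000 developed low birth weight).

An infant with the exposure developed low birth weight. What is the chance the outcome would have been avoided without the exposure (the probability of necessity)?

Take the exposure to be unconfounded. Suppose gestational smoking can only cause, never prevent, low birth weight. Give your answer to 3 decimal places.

PN ≈ 0.616

p₁ = P(outcome | exposed) = 2815/4483 = 0.62793
p₀ = P(outcome | unexposed) = 1000/4151 = 0.24091
Under exogeneity and monotonicity, PN = (p₁ − p₀) / p₁.
PN = (0.62793 − 0.24091) / 0.62793 = 0.38702 / 0.62793 ≈ 0.6163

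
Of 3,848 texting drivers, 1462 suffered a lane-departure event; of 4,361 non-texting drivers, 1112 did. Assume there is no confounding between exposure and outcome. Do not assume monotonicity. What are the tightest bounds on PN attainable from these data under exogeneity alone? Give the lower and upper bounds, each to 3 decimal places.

p₁ = P(outcome | exposed) = 1462/3848 = 0.37994
p₀ = P(outcome | unexposed) = 1112/4361 = 0.25499
Under exogeneity alone the bounds on PN are max{0,(p₁−p₀)/p₁} ≤ PN ≤ min{1,(1−p₀)/p₁}.
  lower = (p₁ − p₀)/p₁ = 0.12495 / 0.37994 ≈ 0.3289
  upper = min{1, (1 − p₀)/p₁} = 0.74501 / 0.37994 ≈ 1.9609 → capped at 1

0.329 ≤ PN ≤ 1.000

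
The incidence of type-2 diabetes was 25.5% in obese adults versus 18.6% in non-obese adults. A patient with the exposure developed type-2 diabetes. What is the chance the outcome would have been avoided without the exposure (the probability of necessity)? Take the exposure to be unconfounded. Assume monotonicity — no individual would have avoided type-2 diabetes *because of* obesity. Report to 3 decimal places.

PN ≈ 0.271

p₁ = 0.255, p₀ = 0.186.
Under exogeneity and monotonicity, PN = (p₁ − p₀) / p₁.
PN = (0.255 − 0.186) / 0.255 = 0.069 / 0.255 ≈ 0.2706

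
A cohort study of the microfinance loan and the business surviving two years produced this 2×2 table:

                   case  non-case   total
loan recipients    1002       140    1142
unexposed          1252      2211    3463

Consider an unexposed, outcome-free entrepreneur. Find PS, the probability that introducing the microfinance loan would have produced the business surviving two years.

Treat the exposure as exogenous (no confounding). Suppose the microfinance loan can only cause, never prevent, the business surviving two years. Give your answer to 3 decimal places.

PS ≈ 0.808

p₁ = P(outcome | exposed) = 1002/1142 = 0.87741
p₀ = P(outcome | unexposed) = 1252/3463 = 0.36154
Under exogeneity and monotonicity, PS = (p₁ − p₀)/(1 − p₀).
PS = (0.87741 − 0.36154) / 0.63846 ≈ 0.8080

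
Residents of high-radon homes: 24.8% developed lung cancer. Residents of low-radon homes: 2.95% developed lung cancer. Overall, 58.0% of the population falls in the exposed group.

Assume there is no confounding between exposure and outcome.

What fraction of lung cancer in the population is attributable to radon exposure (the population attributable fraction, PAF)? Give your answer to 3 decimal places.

p₁ = 0.248, p₀ = 0.0295.
Overall risk P(Y=1) = π·p₁ + (1−π)·p₀ = 0.58×0.248 + 0.42×0.0295 = 0.15623.
Under exogeneity, PAF = [P(Y=1) − p₀] / P(Y=1).
PAF = (0.15623 − 0.0295) / 0.15623 ≈ 0.8112

PAF ≈ 0.811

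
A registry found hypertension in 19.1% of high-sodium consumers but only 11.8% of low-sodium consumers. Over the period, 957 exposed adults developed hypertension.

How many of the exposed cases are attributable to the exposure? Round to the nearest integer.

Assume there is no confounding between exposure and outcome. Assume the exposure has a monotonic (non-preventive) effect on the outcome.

p₁ = 0.191, p₀ = 0.118.
PN = (p₁ − p₀)/p₁ = (0.191 − 0.118) / 0.191 ≈ 0.38220.
Attributable cases ≈ PN × (exposed cases) = 0.38220 × 957 ≈ 365.76.

about 366 cases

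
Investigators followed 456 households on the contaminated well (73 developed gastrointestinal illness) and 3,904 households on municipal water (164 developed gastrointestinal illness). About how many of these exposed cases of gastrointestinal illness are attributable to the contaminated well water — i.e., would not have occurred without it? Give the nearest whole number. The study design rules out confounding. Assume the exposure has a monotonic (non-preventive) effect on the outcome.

p₁ = P(outcome | exposed) = 73/456 = 0.16009
p₀ = P(outcome | unexposed) = 164/3904 = 0.042008
PN = (p₁ − p₀)/p₁ = (0.16009 − 0.042008) / 0.16009 ≈ 0.73759.
Attributable cases ≈ PN × (exposed cases) = 0.73759 × 73 ≈ 53.84.

about 54 cases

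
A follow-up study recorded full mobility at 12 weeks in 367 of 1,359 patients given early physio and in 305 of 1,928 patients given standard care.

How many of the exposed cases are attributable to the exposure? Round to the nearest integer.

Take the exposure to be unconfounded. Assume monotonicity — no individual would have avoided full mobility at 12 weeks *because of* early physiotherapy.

p₁ = P(outcome | exposed) = 367/1359 = 0.27005
p₀ = P(outcome | unexposed) = 305/1928 = 0.1582
PN = (p₁ − p₀)/p₁ = (0.27005 − 0.1582) / 0.27005 ≈ 0.41420.
Attributable cases ≈ PN × (exposed cases) = 0.41420 × 367 ≈ 152.01.

about 152 cases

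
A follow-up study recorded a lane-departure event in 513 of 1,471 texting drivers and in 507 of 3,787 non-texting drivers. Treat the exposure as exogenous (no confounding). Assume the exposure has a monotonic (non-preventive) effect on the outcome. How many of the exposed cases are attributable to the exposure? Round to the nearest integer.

p₁ = P(outcome | exposed) = 513/1471 = 0.34874
p₀ = P(outcome | unexposed) = 507/3787 = 0.13388
PN = (p₁ − p₀)/p₁ = (0.34874 − 0.13388) / 0.34874 ≈ 0.61611.
Attributable cases ≈ PN × (exposed cases) = 0.61611 × 513 ≈ 316.06.

about 316 cases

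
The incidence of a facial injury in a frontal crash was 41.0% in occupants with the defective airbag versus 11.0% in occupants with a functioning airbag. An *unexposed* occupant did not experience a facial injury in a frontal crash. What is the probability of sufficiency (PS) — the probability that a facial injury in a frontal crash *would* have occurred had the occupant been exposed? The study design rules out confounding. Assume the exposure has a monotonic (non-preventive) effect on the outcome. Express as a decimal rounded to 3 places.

p₁ = 0.41, p₀ = 0.11.
Under exogeneity and monotonicity, PS = (p₁ − p₀) / (1 − p₀).
PS = (0.41 − 0.11) / (1 − 0.11) = 0.3 / 0.89 ≈ 0.3371

PS ≈ 0.337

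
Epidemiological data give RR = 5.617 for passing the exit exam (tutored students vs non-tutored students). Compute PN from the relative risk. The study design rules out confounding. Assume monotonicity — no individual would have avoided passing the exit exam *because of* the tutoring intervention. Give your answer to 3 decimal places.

Under exogeneity and monotonicity, PN = (RR − 1) / RR = 1 − 1/RR.
PN = (5.617 − 1) / 5.617 = 4.617 / 5.617 ≈ 0.8220

PN ≈ 0.822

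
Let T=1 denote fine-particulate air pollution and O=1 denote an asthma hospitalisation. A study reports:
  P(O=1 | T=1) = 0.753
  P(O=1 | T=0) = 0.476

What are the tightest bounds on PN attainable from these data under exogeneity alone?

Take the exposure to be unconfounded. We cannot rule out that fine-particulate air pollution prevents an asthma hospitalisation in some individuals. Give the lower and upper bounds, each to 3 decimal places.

0.368 ≤ PN ≤ 0.696

Let p₁ = 0.753, p₀ = 0.476.
Under exogeneity alone the bounds on PN are max{0,(p₁−p₀)/p₁} ≤ PN ≤ min{1,(1−p₀)/p₁}.
  lower = (p₁ − p₀)/p₁ = 0.277 / 0.753 ≈ 0.3679
  upper = min{1, (1 − p₀)/p₁} = 0.524 / 0.753 ≈ 0.6959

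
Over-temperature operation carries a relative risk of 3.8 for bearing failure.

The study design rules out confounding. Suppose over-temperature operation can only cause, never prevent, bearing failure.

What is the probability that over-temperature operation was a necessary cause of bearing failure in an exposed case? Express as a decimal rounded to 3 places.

Under exogeneity and monotonicity, PN = (RR − 1) / RR = 1 − 1/RR.
PN = (3.8 − 1) / 3.8 = 2.8 / 3.8 ≈ 0.7368

PN ≈ 0.737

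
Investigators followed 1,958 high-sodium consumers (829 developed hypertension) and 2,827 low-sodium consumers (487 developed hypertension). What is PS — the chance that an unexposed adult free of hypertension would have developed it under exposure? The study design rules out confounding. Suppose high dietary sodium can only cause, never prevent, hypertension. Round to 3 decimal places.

p₁ = P(outcome | exposed) = 829/1958 = 0.42339
p₀ = P(outcome | unexposed) = 487/2827 = 0.17227
Under exogeneity and monotonicity, PS = (p₁ − p₀) / (1 − p₀).
PS = (0.42339 − 0.17227) / (1 − 0.17227) = 0.25112 / 0.82773 ≈ 0.3034

PS ≈ 0.303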